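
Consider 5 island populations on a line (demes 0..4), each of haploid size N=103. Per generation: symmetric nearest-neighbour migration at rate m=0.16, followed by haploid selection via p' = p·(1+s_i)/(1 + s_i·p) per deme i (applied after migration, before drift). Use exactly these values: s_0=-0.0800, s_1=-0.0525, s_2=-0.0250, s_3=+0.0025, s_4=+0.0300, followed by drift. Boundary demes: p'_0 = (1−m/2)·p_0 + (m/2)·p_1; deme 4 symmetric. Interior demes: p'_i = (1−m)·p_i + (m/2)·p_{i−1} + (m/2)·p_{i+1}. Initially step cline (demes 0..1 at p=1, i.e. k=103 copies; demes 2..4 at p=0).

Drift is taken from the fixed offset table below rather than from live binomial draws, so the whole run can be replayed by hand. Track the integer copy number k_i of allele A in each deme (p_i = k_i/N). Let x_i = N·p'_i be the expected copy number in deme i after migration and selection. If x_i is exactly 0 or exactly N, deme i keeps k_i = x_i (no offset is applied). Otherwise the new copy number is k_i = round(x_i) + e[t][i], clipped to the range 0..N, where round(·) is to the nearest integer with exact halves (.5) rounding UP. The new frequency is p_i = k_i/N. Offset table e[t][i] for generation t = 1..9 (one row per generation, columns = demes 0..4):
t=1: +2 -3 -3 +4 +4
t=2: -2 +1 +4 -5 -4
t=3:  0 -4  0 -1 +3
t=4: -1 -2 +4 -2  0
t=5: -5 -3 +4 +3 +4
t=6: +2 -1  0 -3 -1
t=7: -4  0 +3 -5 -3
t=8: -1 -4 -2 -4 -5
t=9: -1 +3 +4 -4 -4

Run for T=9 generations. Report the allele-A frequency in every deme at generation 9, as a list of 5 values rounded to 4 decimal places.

t=0: k=[103 103 0 0 0]
t=1: x=[103.0000 94.3418 8.0501 0.0000 0.0000] k=[103 91 5 0 0]
t=2: x=[101.9574 84.2677 11.2243 0.4010 0.0000] k=[100 85 15 0 0]
t=3: x=[98.4509 79.6403 19.0045 1.2030 0.0000] k=[98 76 19 0 0]
t=4: x=[95.6939 72.0450 21.6046 1.5237 0.0000] k=[95 70 26 0 0]
t=5: x=[92.2214 67.2315 26.9334 2.0851 0.0000] k=[87 64 31 5 0]
t=6: x=[83.8964 61.8752 31.0085 6.6956 0.4120] k=[86 61 31 4 0]
t=7: x=[82.6739 59.2486 30.6917 5.8538 0.3296] k=[79 59 34 1 0]
t=8: x=[75.7626 57.2330 32.7915 3.5686 0.0824] k=[75 53 31 0 0]
t=9: x=[71.4450 51.6118 29.7416 2.4861 0.0000] k=[70 55 34 0 0]

[0.6796, 0.5340, 0.3301, 0.0000, 0.0000]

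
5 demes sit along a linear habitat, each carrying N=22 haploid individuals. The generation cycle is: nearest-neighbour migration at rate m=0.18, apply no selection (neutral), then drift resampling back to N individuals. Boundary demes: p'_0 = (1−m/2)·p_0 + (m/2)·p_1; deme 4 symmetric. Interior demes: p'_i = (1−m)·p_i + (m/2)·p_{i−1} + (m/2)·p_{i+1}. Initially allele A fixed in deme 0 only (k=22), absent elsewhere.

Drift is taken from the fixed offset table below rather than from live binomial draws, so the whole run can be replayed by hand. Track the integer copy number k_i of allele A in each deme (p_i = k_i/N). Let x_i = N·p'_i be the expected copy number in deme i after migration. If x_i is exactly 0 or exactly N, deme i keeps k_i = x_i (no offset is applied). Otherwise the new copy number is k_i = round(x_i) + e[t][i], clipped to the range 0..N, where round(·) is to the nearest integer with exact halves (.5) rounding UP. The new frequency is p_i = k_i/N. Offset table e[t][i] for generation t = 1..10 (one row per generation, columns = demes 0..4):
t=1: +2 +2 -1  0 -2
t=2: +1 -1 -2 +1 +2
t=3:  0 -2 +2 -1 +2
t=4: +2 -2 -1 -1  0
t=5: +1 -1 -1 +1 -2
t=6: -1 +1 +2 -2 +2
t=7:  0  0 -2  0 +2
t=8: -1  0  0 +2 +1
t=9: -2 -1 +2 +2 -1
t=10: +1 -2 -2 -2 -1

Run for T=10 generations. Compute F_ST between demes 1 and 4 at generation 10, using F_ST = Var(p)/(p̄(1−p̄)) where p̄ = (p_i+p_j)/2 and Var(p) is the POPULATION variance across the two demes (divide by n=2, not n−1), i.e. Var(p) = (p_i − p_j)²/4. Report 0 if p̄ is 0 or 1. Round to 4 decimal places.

t=0: k=[22 0 0 0 0]
t=1: x=[20.0200 1.9800 0.0000 0.0000 0.0000] k=[22 4 0 0 0]
t=2: x=[20.3800 5.2600 0.3600 0.0000 0.0000] k=[21 4 0 0 0]
t=3: x=[19.4700 5.1700 0.3600 0.0000 0.0000] k=[19 3 2 0 0]
t=4: x=[17.5600 4.3500 1.9100 0.1800 0.0000] k=[20 2 1 0 0]
t=5: x=[18.3800 3.5300 1.0000 0.0900 0.0000] k=[19 3 0 1 0]
t=6: x=[17.5600 4.1700 0.3600 0.8200 0.0900] k=[17 5 2 0 2]
t=7: x=[15.9200 5.8100 2.0900 0.3600 1.8200] k=[16 6 0 0 4]
t=8: x=[15.1000 6.3600 0.5400 0.3600 3.6400] k=[14 6 1 2 5]
t=9: x=[13.2800 6.2700 1.5400 2.1800 4.7300] k=[11 5 4 4 4]
t=10: x=[10.4600 5.4500 4.0900 4.0000 4.0000] k=[11 3 2 2 3]

0.0000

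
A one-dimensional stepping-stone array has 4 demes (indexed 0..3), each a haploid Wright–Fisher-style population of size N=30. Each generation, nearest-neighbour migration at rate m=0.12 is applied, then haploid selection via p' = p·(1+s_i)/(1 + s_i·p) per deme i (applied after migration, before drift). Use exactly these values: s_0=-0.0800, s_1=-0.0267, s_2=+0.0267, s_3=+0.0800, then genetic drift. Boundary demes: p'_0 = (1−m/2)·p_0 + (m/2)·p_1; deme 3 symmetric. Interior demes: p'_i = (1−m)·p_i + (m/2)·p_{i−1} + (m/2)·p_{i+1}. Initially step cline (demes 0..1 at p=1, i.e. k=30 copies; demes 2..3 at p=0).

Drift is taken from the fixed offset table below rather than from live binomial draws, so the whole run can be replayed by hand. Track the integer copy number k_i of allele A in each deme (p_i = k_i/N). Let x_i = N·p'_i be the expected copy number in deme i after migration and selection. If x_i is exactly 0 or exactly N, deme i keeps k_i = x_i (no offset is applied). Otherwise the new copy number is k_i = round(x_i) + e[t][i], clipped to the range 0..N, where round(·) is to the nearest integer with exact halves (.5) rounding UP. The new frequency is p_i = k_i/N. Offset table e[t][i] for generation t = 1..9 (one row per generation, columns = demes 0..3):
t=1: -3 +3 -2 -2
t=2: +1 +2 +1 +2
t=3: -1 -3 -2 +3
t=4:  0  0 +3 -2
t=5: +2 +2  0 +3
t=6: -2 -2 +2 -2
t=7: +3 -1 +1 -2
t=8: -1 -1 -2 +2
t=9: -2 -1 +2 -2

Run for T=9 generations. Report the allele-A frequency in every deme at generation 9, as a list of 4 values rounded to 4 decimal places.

[0.8333, 0.6333, 0.4000, 0.1333]

t=0: k=[30 30 0 0]
t=1: x=[30.0000 28.1537 1.8451 0.0000] k=[30 30 0 0]
t=2: x=[30.0000 28.1537 1.8451 0.0000] k=[30 30 3 0]
t=3: x=[30.0000 28.3380 4.5406 0.1943] k=[30 25 3 3]
t=4: x=[29.6742 23.8487 4.4184 3.2143] k=[30 24 7 1]
t=5: x=[29.6091 23.1987 7.8113 1.4635] k=[30 25 8 4]
t=6: x=[29.6742 24.1537 8.9445 4.5280] k=[28 22 11 3]
t=7: x=[27.4522 21.5365 11.3654 3.7238] k=[30 21 12 2]
t=8: x=[29.4140 20.8286 12.1299 2.7887] k=[28 20 10 5]
t=9: x=[27.3236 19.6977 10.4789 5.6442] k=[25 19 12 4]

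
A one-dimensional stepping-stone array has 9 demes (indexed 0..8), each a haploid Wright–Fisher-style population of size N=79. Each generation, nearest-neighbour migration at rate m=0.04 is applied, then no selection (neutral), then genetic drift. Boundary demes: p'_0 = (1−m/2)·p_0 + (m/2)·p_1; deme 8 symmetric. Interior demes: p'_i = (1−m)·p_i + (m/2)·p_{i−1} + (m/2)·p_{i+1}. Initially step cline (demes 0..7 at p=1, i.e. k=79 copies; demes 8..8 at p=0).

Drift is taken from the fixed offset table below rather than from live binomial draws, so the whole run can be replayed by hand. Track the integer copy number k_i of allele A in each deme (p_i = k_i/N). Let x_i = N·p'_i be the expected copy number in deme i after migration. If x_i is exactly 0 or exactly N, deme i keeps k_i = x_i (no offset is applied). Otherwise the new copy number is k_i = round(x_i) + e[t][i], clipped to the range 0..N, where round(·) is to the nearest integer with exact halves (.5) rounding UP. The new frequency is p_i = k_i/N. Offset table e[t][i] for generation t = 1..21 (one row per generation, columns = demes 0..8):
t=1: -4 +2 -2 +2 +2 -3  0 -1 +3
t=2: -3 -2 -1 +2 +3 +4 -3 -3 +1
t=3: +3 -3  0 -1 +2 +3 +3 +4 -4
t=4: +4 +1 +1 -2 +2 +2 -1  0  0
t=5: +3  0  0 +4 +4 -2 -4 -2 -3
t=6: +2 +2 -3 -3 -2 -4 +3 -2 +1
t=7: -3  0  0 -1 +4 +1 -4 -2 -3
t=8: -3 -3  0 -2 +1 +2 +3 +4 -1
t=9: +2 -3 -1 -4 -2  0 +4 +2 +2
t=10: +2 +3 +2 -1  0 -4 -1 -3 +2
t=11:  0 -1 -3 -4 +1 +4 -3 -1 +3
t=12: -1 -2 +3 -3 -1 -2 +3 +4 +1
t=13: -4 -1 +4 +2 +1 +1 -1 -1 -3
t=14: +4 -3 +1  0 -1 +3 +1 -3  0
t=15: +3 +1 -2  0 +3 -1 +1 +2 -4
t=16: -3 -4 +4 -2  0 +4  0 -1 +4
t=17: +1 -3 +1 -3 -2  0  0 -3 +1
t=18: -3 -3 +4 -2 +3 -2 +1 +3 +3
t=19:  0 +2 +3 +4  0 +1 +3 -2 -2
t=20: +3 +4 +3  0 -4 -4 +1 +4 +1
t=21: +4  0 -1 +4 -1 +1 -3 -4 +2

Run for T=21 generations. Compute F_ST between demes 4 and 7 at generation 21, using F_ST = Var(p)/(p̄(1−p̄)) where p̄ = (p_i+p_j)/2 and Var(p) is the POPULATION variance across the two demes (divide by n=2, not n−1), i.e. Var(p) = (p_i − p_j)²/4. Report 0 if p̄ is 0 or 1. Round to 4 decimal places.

t=0: k=[79 79 79 79 79 79 79 79 0]
t=1: x=[79.0000 79.0000 79.0000 79.0000 79.0000 79.0000 79.0000 77.4200 1.5800] k=[79 79 79 79 79 79 79 76 5]
t=2: x=[79.0000 79.0000 79.0000 79.0000 79.0000 79.0000 78.9400 74.6400 6.4200] k=[79 79 79 79 79 79 76 72 7]
t=3: x=[79.0000 79.0000 79.0000 79.0000 79.0000 78.9400 75.9800 70.7800 8.3000] k=[79 79 79 79 79 79 79 75 4]
t=4: x=[79.0000 79.0000 79.0000 79.0000 79.0000 79.0000 78.9200 73.6600 5.4200] k=[79 79 79 79 79 79 78 74 5]
t=5: x=[79.0000 79.0000 79.0000 79.0000 79.0000 78.9800 77.9400 72.7000 6.3800] k=[79 79 79 79 79 77 74 71 3]
t=6: x=[79.0000 79.0000 79.0000 79.0000 78.9600 76.9800 74.0000 69.7000 4.3600] k=[79 79 79 79 77 73 77 68 5]
t=7: x=[79.0000 79.0000 79.0000 78.9600 76.9600 73.1600 76.7400 66.9200 6.2600] k=[79 79 79 78 79 74 73 65 3]
t=8: x=[79.0000 79.0000 78.9800 78.0400 78.8800 74.0800 72.8600 63.9200 4.2400] k=[79 79 79 76 79 76 76 68 3]
t=9: x=[79.0000 79.0000 78.9400 76.1200 78.8800 76.0600 75.8400 66.8600 4.3000] k=[79 79 78 72 77 76 79 69 6]
t=10: x=[79.0000 78.9800 77.9000 72.2200 76.8800 76.0800 78.7400 67.9400 7.2600] k=[79 79 79 71 77 72 78 65 9]
t=11: x=[79.0000 79.0000 78.8400 71.2800 76.7800 72.2200 77.6200 64.1400 10.1200] k=[79 79 76 67 78 76 75 63 13]
t=12: x=[79.0000 78.9400 75.8800 67.4000 77.7400 76.0200 74.7800 62.2400 14.0000] k=[79 77 79 64 77 74 78 66 15]
t=13: x=[78.9600 77.0800 78.6600 64.5600 76.6800 74.1400 77.6800 65.2200 16.0200] k=[75 76 79 67 78 75 77 64 13]
t=14: x=[75.0200 76.0400 78.7000 67.4600 77.7200 75.1000 76.7000 63.2400 14.0200] k=[79 73 79 67 77 78 78 60 14]
t=15: x=[78.8800 73.2400 78.6400 67.4400 76.8200 77.9800 77.6400 59.4400 14.9200] k=[79 74 77 67 79 77 79 61 11]
t=16: x=[78.9000 74.1600 76.7400 67.4400 78.7200 77.0800 78.6000 60.3600 12.0000] k=[76 70 79 65 79 79 79 59 16]
t=17: x=[75.8800 70.3000 78.5400 65.5600 78.7200 79.0000 78.6000 58.5400 16.8600] k=[77 67 79 63 77 79 79 56 18]
t=18: x=[76.8000 67.4400 78.4400 63.6000 76.7600 78.9600 78.5400 55.7000 18.7600] k=[74 64 79 62 79 77 79 59 22]
t=19: x=[73.8000 64.5000 78.3600 62.6800 78.6200 77.0800 78.5600 58.6600 22.7400] k=[74 67 79 67 79 78 79 57 21]
t=20: x=[73.8600 67.3800 78.5200 67.4800 78.7400 78.0400 78.5400 56.7200 21.7200] k=[77 71 79 67 75 74 79 61 23]
t=21: x=[76.8800 71.2800 78.6000 67.4000 74.8200 74.1200 78.5400 60.6000 23.7600] k=[79 71 78 71 74 75 76 57 26]

0.0817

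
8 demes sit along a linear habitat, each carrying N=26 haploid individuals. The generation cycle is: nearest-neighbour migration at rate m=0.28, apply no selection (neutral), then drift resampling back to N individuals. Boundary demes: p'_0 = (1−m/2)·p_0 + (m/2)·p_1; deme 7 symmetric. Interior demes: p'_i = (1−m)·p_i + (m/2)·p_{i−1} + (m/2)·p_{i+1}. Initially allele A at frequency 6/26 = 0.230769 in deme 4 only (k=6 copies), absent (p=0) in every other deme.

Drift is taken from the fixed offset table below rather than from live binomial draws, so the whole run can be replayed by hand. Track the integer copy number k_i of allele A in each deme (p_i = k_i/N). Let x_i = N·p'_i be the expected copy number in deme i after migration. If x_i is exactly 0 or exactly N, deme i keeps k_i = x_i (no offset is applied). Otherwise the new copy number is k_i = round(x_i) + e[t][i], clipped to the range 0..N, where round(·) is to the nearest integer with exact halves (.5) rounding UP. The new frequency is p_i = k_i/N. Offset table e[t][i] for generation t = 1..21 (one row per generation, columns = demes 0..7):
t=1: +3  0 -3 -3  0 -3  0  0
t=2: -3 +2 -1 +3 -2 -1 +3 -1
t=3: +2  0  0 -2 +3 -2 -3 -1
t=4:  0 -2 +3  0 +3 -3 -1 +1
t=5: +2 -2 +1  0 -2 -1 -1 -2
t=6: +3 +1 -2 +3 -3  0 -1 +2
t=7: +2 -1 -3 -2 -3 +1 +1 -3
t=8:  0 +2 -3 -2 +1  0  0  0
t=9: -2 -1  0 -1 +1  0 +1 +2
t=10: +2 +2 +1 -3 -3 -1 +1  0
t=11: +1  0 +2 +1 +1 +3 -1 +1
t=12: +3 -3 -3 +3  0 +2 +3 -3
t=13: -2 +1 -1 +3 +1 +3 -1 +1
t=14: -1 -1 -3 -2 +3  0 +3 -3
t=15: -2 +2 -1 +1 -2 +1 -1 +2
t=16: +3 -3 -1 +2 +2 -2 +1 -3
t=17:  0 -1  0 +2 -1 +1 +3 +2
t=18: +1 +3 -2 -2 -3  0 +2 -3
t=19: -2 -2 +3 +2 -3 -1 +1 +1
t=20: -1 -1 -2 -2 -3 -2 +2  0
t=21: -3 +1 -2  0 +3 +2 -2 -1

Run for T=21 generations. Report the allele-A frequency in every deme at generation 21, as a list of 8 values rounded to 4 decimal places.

[0.0000, 0.0769, 0.0000, 0.0385, 0.1154, 0.1154, 0.1154, 0.0769]

t=0: k=[0 0 0 0 6 0 0 0]
t=1: x=[0.0000 0.0000 0.0000 0.8400 4.3200 0.8400 0.0000 0.0000] k=[0 0 0 0 4 0 0 0]
t=2: x=[0.0000 0.0000 0.0000 0.5600 2.8800 0.5600 0.0000 0.0000] k=[0 0 0 4 1 0 0 0]
t=3: x=[0.0000 0.0000 0.5600 3.0200 1.2800 0.1400 0.0000 0.0000] k=[0 0 1 1 4 0 0 0]
t=4: x=[0.0000 0.1400 0.8600 1.4200 3.0200 0.5600 0.0000 0.0000] k=[0 0 4 1 6 0 0 0]
t=5: x=[0.0000 0.5600 3.0200 2.1200 4.4600 0.8400 0.0000 0.0000] k=[0 0 4 2 2 0 0 0]
t=6: x=[0.0000 0.5600 3.1600 2.2800 1.7200 0.2800 0.0000 0.0000] k=[0 2 1 5 0 0 0 0]
t=7: x=[0.2800 1.5800 1.7000 3.7400 0.7000 0.0000 0.0000 0.0000] k=[2 1 0 2 0 0 0 0]
t=8: x=[1.8600 1.0000 0.4200 1.4400 0.2800 0.0000 0.0000 0.0000] k=[2 3 0 0 1 0 0 0]
t=9: x=[2.1400 2.4400 0.4200 0.1400 0.7200 0.1400 0.0000 0.0000] k=[0 1 0 0 2 0 0 0]
t=10: x=[0.1400 0.7200 0.1400 0.2800 1.4400 0.2800 0.0000 0.0000] k=[2 3 1 0 0 0 0 0]
t=11: x=[2.1400 2.5800 1.1400 0.1400 0.0000 0.0000 0.0000 0.0000] k=[3 3 3 1 0 0 0 0]
t=12: x=[3.0000 3.0000 2.7200 1.1400 0.1400 0.0000 0.0000 0.0000] k=[6 0 0 4 0 0 0 0]
t=13: x=[5.1600 0.8400 0.5600 2.8800 0.5600 0.0000 0.0000 0.0000] k=[3 2 0 6 2 0 0 0]
t=14: x=[2.8600 1.8600 1.1200 4.6000 2.2800 0.2800 0.0000 0.0000] k=[2 1 0 3 5 0 0 0]
t=15: x=[1.8600 1.0000 0.5600 2.8600 4.0200 0.7000 0.0000 0.0000] k=[0 3 0 4 2 2 0 0]
t=16: x=[0.4200 2.1600 0.9800 3.1600 2.2800 1.7200 0.2800 0.0000] k=[3 0 0 5 4 0 1 0]
t=17: x=[2.5800 0.4200 0.7000 4.1600 3.5800 0.7000 0.7200 0.1400] k=[3 0 1 6 3 2 4 2]
t=18: x=[2.5800 0.5600 1.5600 4.8800 3.2800 2.4200 3.4400 2.2800] k=[4 4 0 3 0 2 5 0]
t=19: x=[4.0000 3.4400 0.9800 2.1600 0.7000 2.1400 3.8800 0.7000] k=[2 1 4 4 0 1 5 2]
t=20: x=[1.8600 1.5600 3.5800 3.4400 0.7000 1.4200 4.0200 2.4200] k=[1 1 2 1 0 0 6 2]
t=21: x=[1.0000 1.1400 1.7200 1.0000 0.1400 0.8400 4.6000 2.5600] k=[0 2 0 1 3 3 3 2]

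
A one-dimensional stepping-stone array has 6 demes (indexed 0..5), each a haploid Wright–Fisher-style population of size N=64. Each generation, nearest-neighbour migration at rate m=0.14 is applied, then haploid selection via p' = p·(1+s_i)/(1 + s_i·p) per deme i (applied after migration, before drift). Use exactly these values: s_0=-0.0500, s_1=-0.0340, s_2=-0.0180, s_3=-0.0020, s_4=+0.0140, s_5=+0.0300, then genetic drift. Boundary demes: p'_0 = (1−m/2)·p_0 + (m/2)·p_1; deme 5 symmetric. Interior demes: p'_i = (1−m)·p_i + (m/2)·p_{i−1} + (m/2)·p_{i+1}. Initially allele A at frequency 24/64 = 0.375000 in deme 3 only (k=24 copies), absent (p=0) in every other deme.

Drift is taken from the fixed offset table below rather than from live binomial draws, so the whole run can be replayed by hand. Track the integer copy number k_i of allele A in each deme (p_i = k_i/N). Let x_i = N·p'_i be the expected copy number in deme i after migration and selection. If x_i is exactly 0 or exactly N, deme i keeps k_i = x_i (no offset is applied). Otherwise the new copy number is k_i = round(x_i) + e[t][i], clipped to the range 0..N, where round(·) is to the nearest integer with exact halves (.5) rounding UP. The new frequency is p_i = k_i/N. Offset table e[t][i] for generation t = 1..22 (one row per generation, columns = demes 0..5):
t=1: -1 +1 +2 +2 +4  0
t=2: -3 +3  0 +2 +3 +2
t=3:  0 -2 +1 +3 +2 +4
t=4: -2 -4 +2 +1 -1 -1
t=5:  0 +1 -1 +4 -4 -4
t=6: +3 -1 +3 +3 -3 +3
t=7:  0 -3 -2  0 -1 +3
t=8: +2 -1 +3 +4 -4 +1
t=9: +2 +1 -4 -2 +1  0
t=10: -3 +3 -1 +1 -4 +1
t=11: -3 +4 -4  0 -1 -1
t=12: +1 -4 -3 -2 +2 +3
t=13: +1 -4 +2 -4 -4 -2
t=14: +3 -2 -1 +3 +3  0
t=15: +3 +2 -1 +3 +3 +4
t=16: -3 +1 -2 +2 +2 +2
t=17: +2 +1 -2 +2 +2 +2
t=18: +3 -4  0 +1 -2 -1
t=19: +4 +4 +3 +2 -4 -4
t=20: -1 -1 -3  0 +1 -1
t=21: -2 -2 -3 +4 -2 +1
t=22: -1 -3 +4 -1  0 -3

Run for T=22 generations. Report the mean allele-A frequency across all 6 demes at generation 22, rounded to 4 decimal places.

0.1328

t=0: k=[0 0 0 24 0 0]
t=1: x=[0.0000 0.0000 1.6505 20.6120 1.7029 0.0000] k=[0 0 4 23 6 0]
t=2: x=[0.0000 0.2705 4.9662 20.4521 6.8546 0.4325] k=[0 3 5 22 10 2]
t=3: x=[0.1995 2.8348 5.9512 19.9425 10.4005 2.6336] k=[0 1 7 23 12 7]
t=4: x=[0.0665 1.3050 7.5778 21.0817 12.5598 7.5445] k=[0 0 10 22 12 7]
t=5: x=[0.0000 0.6765 9.9860 20.4321 12.4892 7.5445] k=[0 2 9 24 8 4]
t=6: x=[0.1330 2.2729 9.4132 21.8012 8.9465 4.3996] k=[3 1 12 25 6 7]
t=7: x=[2.7231 1.8469 11.9623 22.7306 7.4915 7.1148] k=[3 0 10 23 6 10]
t=8: x=[2.6563 0.8795 10.0551 20.8718 7.5622 9.9662] k=[5 0 13 25 4 11]
t=9: x=[4.4336 1.2180 12.7436 22.6607 6.0356 10.7722] k=[6 2 9 21 7 11]
t=10: x=[5.4584 2.6798 9.2059 19.1531 8.3605 10.9864] k=[2 6 8 20 4 12]
t=11: x=[2.1699 5.6784 8.5644 18.0141 5.7524 11.7203] k=[0 10 5 18 5 11]
t=12: x=[0.6654 8.6870 6.1582 16.1558 6.4097 10.8436] k=[2 5 3 14 8 14]
t=13: x=[2.1031 4.5030 3.8438 12.7895 8.9465 13.8989] k=[3 1 6 9 5 12]
t=14: x=[2.7231 1.4405 5.7640 8.4952 5.8434 11.7917] k=[6 0 5 11 9 12]
t=15: x=[5.3242 0.7441 4.9858 10.4225 9.4615 12.0770] k=[8 3 4 13 12 16]
t=16: x=[7.3112 3.3097 4.4837 12.2801 12.4892 16.0732] k=[4 4 2 14 14 18]
t=17: x=[3.8119 3.7364 2.9288 13.1391 14.4348 18.1012] k=[6 5 1 15 16 20]
t=18: x=[5.6597 4.6389 2.2207 14.0680 16.3789 20.1256] k=[9 1 2 15 14 19]
t=19: x=[8.0712 1.5759 2.7911 13.9981 14.5759 19.0430] k=[12 6 6 16 11 15]
t=20: x=[11.1014 6.2229 6.5918 14.9271 11.7629 15.0577] k=[10 5 4 15 13 14]
t=21: x=[9.2371 5.1148 4.7594 14.0680 13.3563 14.2548] k=[7 3 2 18 11 15]
t=22: x=[6.4177 3.1062 3.1354 16.3656 11.9041 15.0577] k=[5 0 7 15 12 12]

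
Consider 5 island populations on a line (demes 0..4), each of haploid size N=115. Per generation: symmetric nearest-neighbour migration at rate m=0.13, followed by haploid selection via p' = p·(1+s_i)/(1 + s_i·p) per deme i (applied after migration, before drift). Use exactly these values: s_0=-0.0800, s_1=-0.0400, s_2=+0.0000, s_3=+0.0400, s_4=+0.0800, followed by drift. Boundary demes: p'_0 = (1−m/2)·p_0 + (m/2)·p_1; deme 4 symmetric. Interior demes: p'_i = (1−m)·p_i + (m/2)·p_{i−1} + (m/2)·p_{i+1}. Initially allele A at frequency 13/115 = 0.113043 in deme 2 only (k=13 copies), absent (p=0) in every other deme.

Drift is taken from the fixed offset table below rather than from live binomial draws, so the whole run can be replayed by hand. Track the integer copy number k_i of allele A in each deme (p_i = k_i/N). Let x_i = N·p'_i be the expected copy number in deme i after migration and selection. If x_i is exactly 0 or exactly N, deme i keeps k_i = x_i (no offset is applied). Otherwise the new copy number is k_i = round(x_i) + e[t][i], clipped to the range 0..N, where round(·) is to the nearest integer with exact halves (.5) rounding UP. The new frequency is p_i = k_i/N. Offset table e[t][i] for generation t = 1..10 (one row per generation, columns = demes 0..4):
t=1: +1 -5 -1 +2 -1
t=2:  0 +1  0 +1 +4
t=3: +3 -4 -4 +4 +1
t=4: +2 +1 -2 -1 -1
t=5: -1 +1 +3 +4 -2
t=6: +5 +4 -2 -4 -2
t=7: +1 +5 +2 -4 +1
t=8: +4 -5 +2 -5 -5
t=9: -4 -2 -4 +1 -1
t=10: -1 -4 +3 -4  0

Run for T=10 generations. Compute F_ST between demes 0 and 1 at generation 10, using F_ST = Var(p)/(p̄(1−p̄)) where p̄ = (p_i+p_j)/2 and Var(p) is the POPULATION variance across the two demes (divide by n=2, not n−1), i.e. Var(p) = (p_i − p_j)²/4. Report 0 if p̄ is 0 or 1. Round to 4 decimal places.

0.0222

t=0: k=[0 0 13 0 0]
t=1: x=[0.0000 0.8114 11.3100 0.8785 0.0000] k=[0 0 10 3 0]
t=2: x=[0.0000 0.6241 8.8950 3.3866 0.2106] k=[0 2 9 4 4]
t=3: x=[0.1196 2.2338 8.2200 4.4912 4.3080] k=[3 0 4 8 5]
t=4: x=[2.5856 0.4369 4.0000 7.8263 5.5904] k=[5 1 2 7 5]
t=5: x=[4.3752 1.2726 2.2600 6.7913 5.5207] k=[3 2 5 11 4]
t=6: x=[2.7057 2.1713 5.1950 10.5240 4.7965] k=[8 6 3 7 3]
t=7: x=[7.2803 5.7094 3.4550 6.7240 3.5128] k=[8 11 5 3 5]
t=8: x=[7.5826 10.0348 5.2600 3.3866 5.2418] k=[12 5 7 0 0]
t=9: x=[10.7074 5.3720 6.4150 0.4731 0.0000] k=[7 3 2 1 0]
t=10: x=[6.2300 3.0706 2.0000 1.0396 0.0702] k=[5 0 5 0 0]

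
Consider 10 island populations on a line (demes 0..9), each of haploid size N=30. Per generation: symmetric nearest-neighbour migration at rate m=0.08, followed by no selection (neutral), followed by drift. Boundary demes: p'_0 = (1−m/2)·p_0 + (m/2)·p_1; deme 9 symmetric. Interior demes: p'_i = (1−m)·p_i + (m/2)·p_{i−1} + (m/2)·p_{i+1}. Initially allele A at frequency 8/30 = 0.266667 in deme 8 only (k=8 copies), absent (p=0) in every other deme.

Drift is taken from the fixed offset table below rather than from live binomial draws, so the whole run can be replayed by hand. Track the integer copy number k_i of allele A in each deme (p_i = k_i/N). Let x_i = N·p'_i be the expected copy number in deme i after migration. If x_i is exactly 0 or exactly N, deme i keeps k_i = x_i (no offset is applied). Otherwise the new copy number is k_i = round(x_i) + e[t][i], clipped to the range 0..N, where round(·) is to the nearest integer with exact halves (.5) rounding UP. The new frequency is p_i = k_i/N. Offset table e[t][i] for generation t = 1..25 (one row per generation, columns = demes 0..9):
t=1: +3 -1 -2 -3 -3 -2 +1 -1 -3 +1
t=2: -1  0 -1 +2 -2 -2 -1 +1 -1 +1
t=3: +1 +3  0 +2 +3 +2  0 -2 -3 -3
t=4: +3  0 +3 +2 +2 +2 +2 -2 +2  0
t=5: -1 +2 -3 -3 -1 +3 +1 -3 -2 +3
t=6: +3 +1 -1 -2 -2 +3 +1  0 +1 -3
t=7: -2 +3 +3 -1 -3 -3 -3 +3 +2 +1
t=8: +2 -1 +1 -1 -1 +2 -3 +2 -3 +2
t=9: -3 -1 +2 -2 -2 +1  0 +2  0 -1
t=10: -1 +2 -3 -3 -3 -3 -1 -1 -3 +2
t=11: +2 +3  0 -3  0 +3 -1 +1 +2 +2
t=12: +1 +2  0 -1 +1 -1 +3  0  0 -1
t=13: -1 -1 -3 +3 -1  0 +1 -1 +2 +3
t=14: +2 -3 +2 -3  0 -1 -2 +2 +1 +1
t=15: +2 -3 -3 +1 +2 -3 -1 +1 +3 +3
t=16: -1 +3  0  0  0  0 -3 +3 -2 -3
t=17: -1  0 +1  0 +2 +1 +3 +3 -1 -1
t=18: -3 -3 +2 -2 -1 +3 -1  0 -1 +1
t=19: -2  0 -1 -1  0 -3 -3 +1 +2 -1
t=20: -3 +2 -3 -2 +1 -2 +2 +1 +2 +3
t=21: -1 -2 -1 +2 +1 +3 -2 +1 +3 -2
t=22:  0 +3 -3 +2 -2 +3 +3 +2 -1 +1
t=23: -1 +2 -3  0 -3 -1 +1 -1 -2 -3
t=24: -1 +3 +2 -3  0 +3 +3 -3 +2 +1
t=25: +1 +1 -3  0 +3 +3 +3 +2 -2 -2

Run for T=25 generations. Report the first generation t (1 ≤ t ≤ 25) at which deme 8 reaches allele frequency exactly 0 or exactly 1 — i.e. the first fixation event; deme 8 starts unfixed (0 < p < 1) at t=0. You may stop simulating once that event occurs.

3

t=0: k=[0 0 0 0 0 0 0 0 8 0]
t=1: x=[0.0000 0.0000 0.0000 0.0000 0.0000 0.0000 0.0000 0.3200 7.3600 0.3200] k=[0 0 0 0 0 0 0 0 4 1]
t=2: x=[0.0000 0.0000 0.0000 0.0000 0.0000 0.0000 0.0000 0.1600 3.7200 1.1200] k=[0 0 0 0 0 0 0 1 3 2]
t=3: x=[0.0000 0.0000 0.0000 0.0000 0.0000 0.0000 0.0400 1.0400 2.8800 2.0400] k=[0 0 0 0 0 0 0 0 0 0]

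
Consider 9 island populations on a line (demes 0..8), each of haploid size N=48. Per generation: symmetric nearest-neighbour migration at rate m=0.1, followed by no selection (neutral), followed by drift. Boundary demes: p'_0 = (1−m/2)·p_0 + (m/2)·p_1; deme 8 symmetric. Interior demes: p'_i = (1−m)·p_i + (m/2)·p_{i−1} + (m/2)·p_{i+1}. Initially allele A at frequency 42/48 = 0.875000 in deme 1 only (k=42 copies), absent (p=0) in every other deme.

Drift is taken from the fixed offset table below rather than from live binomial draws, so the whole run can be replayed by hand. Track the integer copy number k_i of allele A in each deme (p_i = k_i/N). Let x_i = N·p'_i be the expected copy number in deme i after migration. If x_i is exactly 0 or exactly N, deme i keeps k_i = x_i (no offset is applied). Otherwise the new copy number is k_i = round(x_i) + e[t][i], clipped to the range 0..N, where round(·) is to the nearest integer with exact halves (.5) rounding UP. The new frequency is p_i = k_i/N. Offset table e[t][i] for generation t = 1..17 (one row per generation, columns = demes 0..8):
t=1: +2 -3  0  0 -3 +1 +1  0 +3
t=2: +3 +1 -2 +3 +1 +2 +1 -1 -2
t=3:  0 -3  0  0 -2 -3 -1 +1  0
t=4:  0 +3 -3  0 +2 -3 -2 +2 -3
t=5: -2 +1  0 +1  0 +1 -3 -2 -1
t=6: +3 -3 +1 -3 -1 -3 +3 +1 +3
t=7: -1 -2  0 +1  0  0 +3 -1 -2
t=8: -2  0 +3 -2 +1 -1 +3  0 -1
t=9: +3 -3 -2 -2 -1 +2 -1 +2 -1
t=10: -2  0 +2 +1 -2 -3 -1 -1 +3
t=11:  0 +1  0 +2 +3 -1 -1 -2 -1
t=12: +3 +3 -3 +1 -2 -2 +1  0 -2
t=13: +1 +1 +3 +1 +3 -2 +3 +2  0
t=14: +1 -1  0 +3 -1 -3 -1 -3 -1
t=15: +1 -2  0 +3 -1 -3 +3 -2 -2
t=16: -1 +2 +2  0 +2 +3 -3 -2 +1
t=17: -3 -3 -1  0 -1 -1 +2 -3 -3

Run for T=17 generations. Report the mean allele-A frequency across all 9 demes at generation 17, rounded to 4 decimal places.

t=0: k=[0 42 0 0 0 0 0 0 0]
t=1: x=[2.1000 37.8000 2.1000 0.0000 0.0000 0.0000 0.0000 0.0000 0.0000] k=[4 35 2 0 0 0 0 0 0]
t=2: x=[5.5500 31.8000 3.5500 0.1000 0.0000 0.0000 0.0000 0.0000 0.0000] k=[9 33 2 3 0 0 0 0 0]
t=3: x=[10.2000 30.2500 3.6000 2.8000 0.1500 0.0000 0.0000 0.0000 0.0000] k=[10 27 4 3 0 0 0 0 0]
t=4: x=[10.8500 25.0000 5.1000 2.9000 0.1500 0.0000 0.0000 0.0000 0.0000] k=[11 28 2 3 2 0 0 0 0]
t=5: x=[11.8500 25.8500 3.3500 2.9000 1.9500 0.1000 0.0000 0.0000 0.0000] k=[10 27 3 4 2 1 0 0 0]
t=6: x=[10.8500 24.9500 4.2500 3.8500 2.0500 1.0000 0.0500 0.0000 0.0000] k=[14 22 5 1 1 0 3 0 0]
t=7: x=[14.4000 20.7500 5.6500 1.2000 0.9500 0.2000 2.7000 0.1500 0.0000] k=[13 19 6 2 1 0 6 0 0]
t=8: x=[13.3000 18.0500 6.4500 2.1500 1.0000 0.3500 5.4000 0.3000 0.0000] k=[11 18 9 0 2 0 8 0 0]
t=9: x=[11.3500 17.2000 9.0000 0.5500 1.8000 0.5000 7.2000 0.4000 0.0000] k=[14 14 7 0 1 3 6 2 0]
t=10: x=[14.0000 13.6500 7.0000 0.4000 1.0500 3.0500 5.6500 2.1000 0.1000] k=[12 14 9 1 0 0 5 1 3]
t=11: x=[12.1000 13.6500 8.8500 1.3500 0.0500 0.2500 4.5500 1.3000 2.9000] k=[12 15 9 3 3 0 4 0 2]
t=12: x=[12.1500 14.5500 9.0000 3.3000 2.8500 0.3500 3.6000 0.3000 1.9000] k=[15 18 6 4 1 0 5 0 0]
t=13: x=[15.1500 17.2500 6.5000 3.9500 1.1000 0.3000 4.5000 0.2500 0.0000] k=[16 18 10 5 4 0 8 2 0]
t=14: x=[16.1000 17.5000 10.1500 5.2000 3.8500 0.6000 7.3000 2.2000 0.1000] k=[17 17 10 8 3 0 6 0 0]
t=15: x=[17.0000 16.6500 10.2500 7.8500 3.1000 0.4500 5.4000 0.3000 0.0000] k=[18 15 10 11 2 0 8 0 0]
t=16: x=[17.8500 14.9000 10.3000 10.5000 2.3500 0.5000 7.2000 0.4000 0.0000] k=[17 17 12 11 4 4 4 0 0]
t=17: x=[17.0000 16.7500 12.2000 10.7000 4.3500 4.0000 3.8000 0.2000 0.0000] k=[14 14 11 11 3 3 6 0 0]

0.1435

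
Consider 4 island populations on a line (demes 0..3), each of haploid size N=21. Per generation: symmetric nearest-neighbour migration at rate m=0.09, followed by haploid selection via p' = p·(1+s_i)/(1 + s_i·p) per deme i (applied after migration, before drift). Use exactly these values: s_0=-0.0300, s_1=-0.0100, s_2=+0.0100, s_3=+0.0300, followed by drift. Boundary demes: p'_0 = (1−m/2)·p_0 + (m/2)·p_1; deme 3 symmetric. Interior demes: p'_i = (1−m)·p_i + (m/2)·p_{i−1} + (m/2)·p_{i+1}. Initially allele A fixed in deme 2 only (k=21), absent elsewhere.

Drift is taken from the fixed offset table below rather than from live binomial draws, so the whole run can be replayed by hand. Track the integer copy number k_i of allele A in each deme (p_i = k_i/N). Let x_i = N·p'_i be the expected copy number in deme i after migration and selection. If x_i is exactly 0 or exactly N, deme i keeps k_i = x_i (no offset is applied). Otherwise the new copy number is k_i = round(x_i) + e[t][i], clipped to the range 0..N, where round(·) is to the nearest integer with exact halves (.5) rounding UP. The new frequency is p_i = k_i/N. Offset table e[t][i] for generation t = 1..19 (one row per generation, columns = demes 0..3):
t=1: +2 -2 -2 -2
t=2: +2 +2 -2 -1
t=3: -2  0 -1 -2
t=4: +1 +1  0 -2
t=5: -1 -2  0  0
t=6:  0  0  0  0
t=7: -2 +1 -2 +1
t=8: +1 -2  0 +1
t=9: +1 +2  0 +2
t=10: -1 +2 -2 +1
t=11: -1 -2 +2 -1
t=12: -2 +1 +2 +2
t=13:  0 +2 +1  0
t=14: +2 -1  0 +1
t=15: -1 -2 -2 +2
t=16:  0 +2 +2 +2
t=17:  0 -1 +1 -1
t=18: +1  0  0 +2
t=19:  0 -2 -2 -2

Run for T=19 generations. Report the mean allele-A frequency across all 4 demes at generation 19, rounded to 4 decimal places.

0.2738

t=0: k=[0 0 21 0]
t=1: x=[0.0000 0.9360 19.1270 0.9720] k=[0 0 17 0]
t=2: x=[0.0000 0.7576 15.5104 0.7871] k=[0 3 14 0]
t=3: x=[0.1310 3.3317 12.9245 0.6483] k=[0 3 12 0]
t=4: x=[0.1310 3.2423 11.1071 0.5558] k=[1 4 11 0]
t=5: x=[1.1027 4.1465 10.2422 0.5095] k=[0 2 10 1]
t=6: x=[0.0873 2.2497 9.2865 1.4443] k=[0 2 9 1]
t=7: x=[0.0873 2.2051 8.3750 1.3981] k=[0 3 6 2]
t=8: x=[0.1310 2.9742 5.7263 2.2384] k=[1 1 6 3]
t=9: x=[0.9714 1.2135 5.6811 3.2147] k=[2 3 6 5]
t=10: x=[1.9895 3.0636 5.8620 5.1592] k=[1 5 4 6]
t=11: x=[1.1465 4.7380 4.1681 6.0363] k=[0 3 6 5]
t=12: x=[0.1310 2.9742 5.8620 5.1592] k=[0 4 8 7]
t=13: x=[0.1746 3.9676 7.8238 7.1840] k=[0 6 9 7]
t=14: x=[0.2620 5.8226 8.8259 7.2295] k=[2 5 9 8]
t=15: x=[2.0773 5.0066 8.8259 8.1922] k=[1 3 7 10]
t=16: x=[1.0589 3.0636 7.0014 10.0197] k=[1 5 9 12]
t=17: x=[1.1465 4.9618 9.0061 12.0173] k=[1 4 10 11]
t=18: x=[1.1027 4.1017 9.8270 11.1098] k=[2 4 10 13]
t=19: x=[2.0334 4.1465 9.9171 13.0118] k=[2 2 8 11]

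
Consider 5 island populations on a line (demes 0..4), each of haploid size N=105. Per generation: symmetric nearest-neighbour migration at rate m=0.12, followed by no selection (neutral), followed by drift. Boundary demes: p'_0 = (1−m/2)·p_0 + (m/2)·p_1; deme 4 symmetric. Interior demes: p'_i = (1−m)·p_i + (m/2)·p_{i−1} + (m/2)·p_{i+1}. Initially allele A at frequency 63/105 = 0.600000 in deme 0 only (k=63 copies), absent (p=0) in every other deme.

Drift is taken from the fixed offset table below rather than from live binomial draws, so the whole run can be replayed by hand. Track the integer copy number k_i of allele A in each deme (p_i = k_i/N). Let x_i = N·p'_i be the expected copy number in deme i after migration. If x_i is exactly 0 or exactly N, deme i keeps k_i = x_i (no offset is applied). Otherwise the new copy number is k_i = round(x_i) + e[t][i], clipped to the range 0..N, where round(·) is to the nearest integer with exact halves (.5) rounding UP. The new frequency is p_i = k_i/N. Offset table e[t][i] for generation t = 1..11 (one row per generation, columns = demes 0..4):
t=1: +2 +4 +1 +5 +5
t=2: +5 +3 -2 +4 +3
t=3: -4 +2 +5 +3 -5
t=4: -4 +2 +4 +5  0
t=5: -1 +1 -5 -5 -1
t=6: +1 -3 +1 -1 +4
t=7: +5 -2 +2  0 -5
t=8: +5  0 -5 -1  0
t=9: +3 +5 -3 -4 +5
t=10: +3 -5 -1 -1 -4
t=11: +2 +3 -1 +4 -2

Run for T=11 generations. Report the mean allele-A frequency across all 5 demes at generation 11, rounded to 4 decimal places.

t=0: k=[63 0 0 0 0]
t=1: x=[59.2200 3.7800 0.0000 0.0000 0.0000] k=[61 8 0 0 0]
t=2: x=[57.8200 10.7000 0.4800 0.0000 0.0000] k=[63 14 0 0 0]
t=3: x=[60.0600 16.1000 0.8400 0.0000 0.0000] k=[56 18 6 0 0]
t=4: x=[53.7200 19.5600 6.3600 0.3600 0.0000] k=[50 22 10 5 0]
t=5: x=[48.3200 22.9600 10.4200 5.0000 0.3000] k=[47 24 5 0 0]
t=6: x=[45.6200 24.2400 5.8400 0.3000 0.0000] k=[47 21 7 0 0]
t=7: x=[45.4400 21.7200 7.4200 0.4200 0.0000] k=[50 20 9 0 0]
t=8: x=[48.2000 21.1400 9.1200 0.5400 0.0000] k=[53 21 4 0 0]
t=9: x=[51.0800 21.9000 4.7800 0.2400 0.0000] k=[54 27 2 0 0]
t=10: x=[52.3800 27.1200 3.3800 0.1200 0.0000] k=[55 22 2 0 0]
t=11: x=[53.0200 22.7800 3.0800 0.1200 0.0000] k=[55 26 2 4 0]

0.1657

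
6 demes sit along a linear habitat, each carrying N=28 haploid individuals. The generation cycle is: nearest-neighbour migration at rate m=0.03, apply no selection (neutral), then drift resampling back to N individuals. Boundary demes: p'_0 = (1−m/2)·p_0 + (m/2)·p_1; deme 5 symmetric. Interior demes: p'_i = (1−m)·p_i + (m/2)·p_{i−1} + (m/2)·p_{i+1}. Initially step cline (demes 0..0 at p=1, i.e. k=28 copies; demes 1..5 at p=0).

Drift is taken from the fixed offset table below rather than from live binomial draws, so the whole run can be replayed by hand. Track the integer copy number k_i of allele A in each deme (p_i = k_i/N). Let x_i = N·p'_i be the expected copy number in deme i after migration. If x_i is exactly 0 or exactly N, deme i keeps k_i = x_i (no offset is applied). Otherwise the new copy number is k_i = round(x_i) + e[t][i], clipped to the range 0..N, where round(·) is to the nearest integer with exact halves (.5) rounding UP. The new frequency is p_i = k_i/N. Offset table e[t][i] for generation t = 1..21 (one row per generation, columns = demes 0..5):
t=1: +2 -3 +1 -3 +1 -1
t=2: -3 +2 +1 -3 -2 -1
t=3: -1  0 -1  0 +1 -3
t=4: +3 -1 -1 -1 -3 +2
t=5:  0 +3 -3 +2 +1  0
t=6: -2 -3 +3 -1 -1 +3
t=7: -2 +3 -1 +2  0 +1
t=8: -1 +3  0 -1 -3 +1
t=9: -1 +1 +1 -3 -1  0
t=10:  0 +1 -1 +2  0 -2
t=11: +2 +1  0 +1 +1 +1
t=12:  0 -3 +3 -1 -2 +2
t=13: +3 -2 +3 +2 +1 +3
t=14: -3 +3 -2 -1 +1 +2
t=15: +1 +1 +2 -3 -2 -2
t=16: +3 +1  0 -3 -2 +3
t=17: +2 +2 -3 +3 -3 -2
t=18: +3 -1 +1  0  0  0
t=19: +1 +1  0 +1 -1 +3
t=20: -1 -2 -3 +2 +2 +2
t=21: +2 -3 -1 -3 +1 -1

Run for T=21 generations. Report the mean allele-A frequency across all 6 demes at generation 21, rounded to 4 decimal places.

0.3155

t=0: k=[28 0 0 0 0 0]
t=1: x=[27.5800 0.4200 0.0000 0.0000 0.0000 0.0000] k=[28 0 0 0 0 0]
t=2: x=[27.5800 0.4200 0.0000 0.0000 0.0000 0.0000] k=[25 2 0 0 0 0]
t=3: x=[24.6550 2.3150 0.0300 0.0000 0.0000 0.0000] k=[24 2 0 0 0 0]
t=4: x=[23.6700 2.3000 0.0300 0.0000 0.0000 0.0000] k=[27 1 0 0 0 0]
t=5: x=[26.6100 1.3750 0.0150 0.0000 0.0000 0.0000] k=[27 4 0 0 0 0]
t=6: x=[26.6550 4.2850 0.0600 0.0000 0.0000 0.0000] k=[25 1 3 0 0 0]
t=7: x=[24.6400 1.3900 2.9250 0.0450 0.0000 0.0000] k=[23 4 2 2 0 0]
t=8: x=[22.7150 4.2550 2.0300 1.9700 0.0300 0.0000] k=[22 7 2 1 0 0]
t=9: x=[21.7750 7.1500 2.0600 1.0000 0.0150 0.0000] k=[21 8 3 0 0 0]
t=10: x=[20.8050 8.1200 3.0300 0.0450 0.0000 0.0000] k=[21 9 2 2 0 0]
t=11: x=[20.8200 9.0750 2.1050 1.9700 0.0300 0.0000] k=[23 10 2 3 1 0]
t=12: x=[22.8050 10.0750 2.1350 2.9550 1.0150 0.0150] k=[23 7 5 2 0 2]
t=13: x=[22.7600 7.2100 4.9850 2.0150 0.0600 1.9700] k=[26 5 8 4 1 5]
t=14: x=[25.6850 5.3600 7.8950 4.0150 1.1050 4.9400] k=[23 8 6 3 2 7]
t=15: x=[22.7750 8.1950 5.9850 3.0300 2.0900 6.9250] k=[24 9 8 0 0 5]
t=16: x=[23.7750 9.2100 7.8950 0.1200 0.0750 4.9250] k=[27 10 8 0 0 8]
t=17: x=[26.7450 10.2250 7.9100 0.1200 0.1200 7.8800] k=[28 12 5 3 0 6]
t=18: x=[27.7600 12.1350 5.0750 2.9850 0.1350 5.9100] k=[28 11 6 3 0 6]
t=19: x=[27.7450 11.1800 6.0300 3.0000 0.1350 5.9100] k=[28 12 6 4 0 9]
t=20: x=[27.7600 12.1500 6.0600 3.9700 0.1950 8.8650] k=[27 10 3 6 2 11]
t=21: x=[26.7450 10.1500 3.1500 5.8950 2.1950 10.8650] k=[28 7 2 3 3 10]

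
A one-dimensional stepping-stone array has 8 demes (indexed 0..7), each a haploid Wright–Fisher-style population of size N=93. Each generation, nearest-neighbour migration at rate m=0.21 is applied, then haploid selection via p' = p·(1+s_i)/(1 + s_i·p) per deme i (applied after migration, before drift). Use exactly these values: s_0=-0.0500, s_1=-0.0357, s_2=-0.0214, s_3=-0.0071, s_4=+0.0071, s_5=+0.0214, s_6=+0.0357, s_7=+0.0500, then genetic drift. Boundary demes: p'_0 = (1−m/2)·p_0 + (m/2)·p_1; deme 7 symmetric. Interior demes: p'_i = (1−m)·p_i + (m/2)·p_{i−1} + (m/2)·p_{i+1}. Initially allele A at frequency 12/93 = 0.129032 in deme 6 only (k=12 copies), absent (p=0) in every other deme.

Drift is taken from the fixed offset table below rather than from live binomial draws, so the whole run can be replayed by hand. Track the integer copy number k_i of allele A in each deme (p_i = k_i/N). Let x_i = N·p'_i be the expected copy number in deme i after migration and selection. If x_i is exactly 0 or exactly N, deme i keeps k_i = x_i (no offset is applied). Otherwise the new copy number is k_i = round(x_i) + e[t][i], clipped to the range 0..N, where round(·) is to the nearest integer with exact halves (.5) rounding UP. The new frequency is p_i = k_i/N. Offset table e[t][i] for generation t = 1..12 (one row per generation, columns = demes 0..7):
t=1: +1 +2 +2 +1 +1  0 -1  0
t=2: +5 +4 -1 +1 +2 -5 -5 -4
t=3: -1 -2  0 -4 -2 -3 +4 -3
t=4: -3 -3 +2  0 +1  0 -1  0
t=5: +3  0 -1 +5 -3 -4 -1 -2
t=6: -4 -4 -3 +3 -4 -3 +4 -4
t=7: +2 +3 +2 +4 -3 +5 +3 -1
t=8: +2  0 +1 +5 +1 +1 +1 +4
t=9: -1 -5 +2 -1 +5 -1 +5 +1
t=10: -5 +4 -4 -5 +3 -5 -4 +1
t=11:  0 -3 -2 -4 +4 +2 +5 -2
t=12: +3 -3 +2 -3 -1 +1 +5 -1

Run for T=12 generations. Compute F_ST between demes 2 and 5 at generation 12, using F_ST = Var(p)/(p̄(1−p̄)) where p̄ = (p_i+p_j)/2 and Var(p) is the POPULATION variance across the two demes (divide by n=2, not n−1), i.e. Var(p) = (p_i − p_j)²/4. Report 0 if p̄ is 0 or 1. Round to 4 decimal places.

0.0449

t=0: k=[0 0 0 0 0 0 12 0]
t=1: x=[0.0000 0.0000 0.0000 0.0000 0.0000 1.2866 9.7828 1.3221] k=[0 0 0 0 0 1 9 1]
t=2: x=[0.0000 0.0000 0.0000 0.0000 0.1057 1.7714 7.5601 1.9301] k=[0 0 0 0 2 0 3 0]
t=3: x=[0.0000 0.0000 0.0000 0.2085 1.5910 0.5362 2.4524 0.3307] k=[0 0 0 0 0 0 6 0]
t=4: x=[0.0000 0.0000 0.0000 0.0000 0.0000 0.6434 4.9003 0.6613] k=[0 0 0 0 0 1 4 1]
t=5: x=[0.0000 0.0000 0.0000 0.0000 0.1057 1.2355 3.4858 1.3798] k=[0 0 0 0 0 0 2 0]
t=6: x=[0.0000 0.0000 0.0000 0.0000 0.0000 0.2145 1.6354 0.2205] k=[0 0 0 0 0 0 6 0]
t=7: x=[0.0000 0.0000 0.0000 0.0000 0.0000 0.6434 4.9003 0.6613] k=[0 0 0 0 0 6 8 0]
t=8: x=[0.0000 0.0000 0.0000 0.0000 0.6344 5.6921 7.1790 0.8816] k=[0 0 0 0 2 7 8 5]
t=9: x=[0.0000 0.0000 0.0000 0.2085 2.3310 6.7107 7.8278 5.5648] k=[0 0 0 0 7 6 13 7]
t=10: x=[0.0000 0.0000 0.0000 0.7298 6.2008 6.9754 11.9968 7.9788] k=[0 0 0 0 9 2 8 9]
t=11: x=[0.0000 0.0000 0.0000 0.9384 7.3679 3.4344 7.7197 9.2953] k=[0 0 0 0 11 5 13 7]
t=12: x=[0.0000 0.0000 0.0000 1.1469 9.2739 6.5986 11.8890 7.9788] k=[0 0 0 0 8 8 17 7]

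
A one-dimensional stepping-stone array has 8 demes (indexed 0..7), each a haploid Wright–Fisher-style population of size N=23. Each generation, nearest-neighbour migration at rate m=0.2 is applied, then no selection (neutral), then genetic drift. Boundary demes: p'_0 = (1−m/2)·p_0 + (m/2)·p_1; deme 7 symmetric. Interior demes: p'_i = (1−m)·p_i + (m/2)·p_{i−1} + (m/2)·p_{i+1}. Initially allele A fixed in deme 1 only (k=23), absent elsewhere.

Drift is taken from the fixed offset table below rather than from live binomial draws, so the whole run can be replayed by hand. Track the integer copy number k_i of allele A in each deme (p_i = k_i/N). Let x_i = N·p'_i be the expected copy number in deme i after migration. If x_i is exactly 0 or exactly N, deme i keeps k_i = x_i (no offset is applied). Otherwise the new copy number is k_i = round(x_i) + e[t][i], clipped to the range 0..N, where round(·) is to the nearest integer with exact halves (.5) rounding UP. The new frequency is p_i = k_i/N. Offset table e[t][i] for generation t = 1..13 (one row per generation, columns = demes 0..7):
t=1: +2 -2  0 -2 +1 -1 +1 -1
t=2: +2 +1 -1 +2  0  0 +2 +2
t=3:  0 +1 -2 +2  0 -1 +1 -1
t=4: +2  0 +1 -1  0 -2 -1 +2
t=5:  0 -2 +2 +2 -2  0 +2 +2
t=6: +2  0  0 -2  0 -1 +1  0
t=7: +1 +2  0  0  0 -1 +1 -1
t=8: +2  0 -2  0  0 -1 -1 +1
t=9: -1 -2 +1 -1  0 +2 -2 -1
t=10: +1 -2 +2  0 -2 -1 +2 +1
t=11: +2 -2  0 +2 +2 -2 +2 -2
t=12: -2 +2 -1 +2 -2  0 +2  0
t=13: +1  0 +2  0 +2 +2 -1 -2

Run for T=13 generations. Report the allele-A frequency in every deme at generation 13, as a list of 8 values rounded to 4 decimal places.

[0.5652, 0.3478, 0.3478, 0.2174, 0.1304, 0.0000, 0.0000, 0.0000]

t=0: k=[0 23 0 0 0 0 0 0]
t=1: x=[2.3000 18.4000 2.3000 0.0000 0.0000 0.0000 0.0000 0.0000] k=[4 16 2 0 0 0 0 0]
t=2: x=[5.2000 13.4000 3.2000 0.2000 0.0000 0.0000 0.0000 0.0000] k=[7 14 2 2 0 0 0 0]
t=3: x=[7.7000 12.1000 3.2000 1.8000 0.2000 0.0000 0.0000 0.0000] k=[8 13 1 4 0 0 0 0]
t=4: x=[8.5000 11.3000 2.5000 3.3000 0.4000 0.0000 0.0000 0.0000] k=[11 11 4 2 0 0 0 0]
t=5: x=[11.0000 10.3000 4.5000 2.0000 0.2000 0.0000 0.0000 0.0000] k=[11 8 7 4 0 0 0 0]
t=6: x=[10.7000 8.2000 6.8000 3.9000 0.4000 0.0000 0.0000 0.0000] k=[13 8 7 2 0 0 0 0]
t=7: x=[12.5000 8.4000 6.6000 2.3000 0.2000 0.0000 0.0000 0.0000] k=[14 10 7 2 0 0 0 0]
t=8: x=[13.6000 10.1000 6.8000 2.3000 0.2000 0.0000 0.0000 0.0000] k=[16 10 5 2 0 0 0 0]
t=9: x=[15.4000 10.1000 5.2000 2.1000 0.2000 0.0000 0.0000 0.0000] k=[14 8 6 1 0 0 0 0]
t=10: x=[13.4000 8.4000 5.7000 1.4000 0.1000 0.0000 0.0000 0.0000] k=[14 6 8 1 0 0 0 0]
t=11: x=[13.2000 7.0000 7.1000 1.6000 0.1000 0.0000 0.0000 0.0000] k=[15 5 7 4 2 0 0 0]
t=12: x=[14.0000 6.2000 6.5000 4.1000 2.0000 0.2000 0.0000 0.0000] k=[12 8 6 6 0 0 0 0]
t=13: x=[11.6000 8.2000 6.2000 5.4000 0.6000 0.0000 0.0000 0.0000] k=[13 8 8 5 3 0 0 0]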